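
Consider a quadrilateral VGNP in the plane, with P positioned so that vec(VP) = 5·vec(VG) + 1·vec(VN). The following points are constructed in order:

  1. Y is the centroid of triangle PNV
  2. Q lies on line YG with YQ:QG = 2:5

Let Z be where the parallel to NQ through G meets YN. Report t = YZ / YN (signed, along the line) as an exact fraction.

t = 7/2

Work in coordinates with V = (0, 0), G = (1, 0), N = (0, 1), P = (5, 1).
1. Y is the centroid of triangle PNV ⇒ Y = (5/3, 2/3)
2. Q lies on line YG with YQ:QG = 2:5 ⇒ Q = (31/21, 10/21)
through G parallel to NQ: direction (31/21, -11/21); meets YN at Z = (-25/6, 11/6)
Z = Y + t·(N−Y) with t = 7/2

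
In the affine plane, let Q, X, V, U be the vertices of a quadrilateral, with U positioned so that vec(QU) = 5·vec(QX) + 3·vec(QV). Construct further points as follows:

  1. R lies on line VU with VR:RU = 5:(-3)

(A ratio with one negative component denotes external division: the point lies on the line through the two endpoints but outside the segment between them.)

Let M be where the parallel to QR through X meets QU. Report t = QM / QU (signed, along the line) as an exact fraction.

t = -4/5

Set Q = (0, 0), X = (1, 0), V = (0, 1), U = (5, 3); any affine frame gives the same invariant.
1. R lies on line VU with VR:RU = 5:(-3) ⇒ R = (25/2, 6)
through X parallel to QR: direction (25/2, 6); meets QU at M = (-4, -12/5)
M = Q + t·(U−Q) with t = -4/5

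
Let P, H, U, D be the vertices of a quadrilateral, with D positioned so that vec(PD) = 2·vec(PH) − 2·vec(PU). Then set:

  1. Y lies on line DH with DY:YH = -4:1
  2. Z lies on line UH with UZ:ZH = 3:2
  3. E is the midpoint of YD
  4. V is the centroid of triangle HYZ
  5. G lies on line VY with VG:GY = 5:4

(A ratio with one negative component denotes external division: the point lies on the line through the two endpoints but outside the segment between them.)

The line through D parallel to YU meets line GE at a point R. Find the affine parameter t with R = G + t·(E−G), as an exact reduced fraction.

t = 254/119

Assign P = (0, 0), H = (1, 0), U = (0, 1), D = (2, -2) — the answer is frame-independent, so this choice is without loss of generality.
1. Y lies on line DH with DY:YH = -4:1 ⇒ Y = (2/3, 2/3)
2. Z lies on line UH with UZ:ZH = 3:2 ⇒ Z = (3/5, 2/5)
3. E is the midpoint of YD ⇒ E = (4/3, -2/3)
4. V is the centroid of triangle HYZ ⇒ V = (34/45, 16/45)
5. G lies on line VY with VG:GY = 5:4 ⇒ G = (286/405, 214/405)
through D parallel to YU: direction (-2/3, 1/3); meets GE at R = (730/357, -722/357)
R = G + t·(E−G) with t = 254/119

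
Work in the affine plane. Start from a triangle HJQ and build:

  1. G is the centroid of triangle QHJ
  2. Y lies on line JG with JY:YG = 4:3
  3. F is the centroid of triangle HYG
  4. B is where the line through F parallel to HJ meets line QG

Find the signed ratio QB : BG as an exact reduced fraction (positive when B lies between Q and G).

Choose coordinates H = (0, 0), J = (1, 0), Q = (0, 1).
1. G is the centroid of triangle QHJ ⇒ G = (1/3, 1/3)
2. Y lies on line JG with JY:YG = 4:3 ⇒ Y = (13/21, 4/21)
3. F is the centroid of triangle HYG ⇒ F = (20/63, 11/63)
4. B is where the line through F parallel to HJ meets line QG ⇒ B = (26/63, 11/63)
B = Q + t·(G−Q) with t = 26/21, so QB:BG = t:(1−t) = 26/21:-5/21

QB:BG = -26/5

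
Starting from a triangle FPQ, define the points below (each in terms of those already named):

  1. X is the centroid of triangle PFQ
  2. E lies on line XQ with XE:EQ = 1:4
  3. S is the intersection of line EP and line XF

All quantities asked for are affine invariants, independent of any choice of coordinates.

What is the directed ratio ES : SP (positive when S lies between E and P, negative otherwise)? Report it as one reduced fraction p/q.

ES:SP = 1/5

Work in coordinates with F = (0, 0), P = (1, 0), Q = (0, 1).
1. X is the centroid of triangle PFQ ⇒ X = (1/3, 1/3)
2. E lies on line XQ with XE:EQ = 1:4 ⇒ E = (4/15, 7/15)
3. S is the intersection of line EP and line XF ⇒ S = (7/18, 7/18)
S = E + t·(P−E) with t = 1/6, so ES:SP = t:(1−t) = 1/6:5/6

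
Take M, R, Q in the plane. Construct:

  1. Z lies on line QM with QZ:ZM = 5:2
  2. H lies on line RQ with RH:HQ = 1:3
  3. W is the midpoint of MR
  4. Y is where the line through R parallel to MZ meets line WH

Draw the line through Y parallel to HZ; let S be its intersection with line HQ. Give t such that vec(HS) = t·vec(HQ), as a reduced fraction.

t = 11/30

Set M = (0, 0), R = (1, 0), Q = (0, 1); any affine frame gives the same invariant.
1. Z lies on line QM with QZ:ZM = 5:2 ⇒ Z = (0, 2/7)
2. H lies on line RQ with RH:HQ = 1:3 ⇒ H = (3/4, 1/4)
3. W is the midpoint of MR ⇒ W = (1/2, 0)
4. Y is where the line through R parallel to MZ meets line WH ⇒ Y = (1, 1/2)
through Y parallel to HZ: direction (-3/4, 1/28); meets HQ at S = (19/40, 21/40)
S = H + t·(Q−H) with t = 11/30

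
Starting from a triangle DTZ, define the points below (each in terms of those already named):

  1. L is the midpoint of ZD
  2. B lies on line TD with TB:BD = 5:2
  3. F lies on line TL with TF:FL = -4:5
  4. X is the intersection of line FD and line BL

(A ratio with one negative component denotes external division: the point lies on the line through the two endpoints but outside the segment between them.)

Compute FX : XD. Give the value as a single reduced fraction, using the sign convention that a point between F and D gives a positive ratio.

Set D = (0, 0), T = (1, 0), Z = (0, 1); any affine frame gives the same invariant.
1. L is the midpoint of ZD ⇒ L = (0, 1/2)
2. B lies on line TD with TB:BD = 5:2 ⇒ B = (2/7, 0)
3. F lies on line TL with TF:FL = -4:5 ⇒ F = (5, -2)
4. X is the intersection of line FD and line BL ⇒ X = (10/27, -4/27)
X = F + t·(D−F) with t = 25/27, so FX:XD = t:(1−t) = 25/27:2/27

FX:XD = 25/2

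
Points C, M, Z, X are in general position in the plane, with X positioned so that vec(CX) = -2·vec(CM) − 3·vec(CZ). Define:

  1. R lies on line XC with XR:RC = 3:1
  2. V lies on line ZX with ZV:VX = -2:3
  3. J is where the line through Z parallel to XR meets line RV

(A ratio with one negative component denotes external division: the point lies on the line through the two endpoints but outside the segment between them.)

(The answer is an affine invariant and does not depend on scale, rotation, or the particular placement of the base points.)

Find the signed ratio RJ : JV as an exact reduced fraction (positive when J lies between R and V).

Choose coordinates C = (0, 0), M = (1, 0), Z = (0, 1), X = (-2, -3).
1. R lies on line XC with XR:RC = 3:1 ⇒ R = (-1/2, -3/4)
2. V lies on line ZX with ZV:VX = -2:3 ⇒ V = (4, 9)
3. J is where the line through Z parallel to XR meets line RV ⇒ J = (1, 5/2)
J = R + t·(V−R) with t = 1/3, so RJ:JV = t:(1−t) = 1/3:2/3

RJ:JV = 1/2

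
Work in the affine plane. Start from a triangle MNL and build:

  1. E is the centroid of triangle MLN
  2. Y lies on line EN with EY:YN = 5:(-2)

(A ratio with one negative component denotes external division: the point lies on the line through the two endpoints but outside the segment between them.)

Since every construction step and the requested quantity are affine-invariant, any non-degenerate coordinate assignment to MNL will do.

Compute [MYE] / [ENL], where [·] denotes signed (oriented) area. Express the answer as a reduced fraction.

Work in coordinates with M = (0, 0), N = (1, 0), L = (0, 1).
1. E is the centroid of triangle MLN ⇒ E = (1/3, 1/3)
2. Y lies on line EN with EY:YN = 5:(-2) ⇒ Y = (13/9, -2/9)
2·[MYE] = 5/9, 2·[ENL] = 1/3
[MYE]:[ENL] = 5/9:1/3 = 5/3

[MYE]:[ENL] = 5/3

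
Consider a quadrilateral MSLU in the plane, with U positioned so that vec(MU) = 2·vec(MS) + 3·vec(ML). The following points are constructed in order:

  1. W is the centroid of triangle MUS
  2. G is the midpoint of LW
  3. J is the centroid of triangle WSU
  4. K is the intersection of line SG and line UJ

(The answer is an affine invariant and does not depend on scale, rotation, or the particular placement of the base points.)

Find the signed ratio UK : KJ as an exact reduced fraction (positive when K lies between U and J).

Set M = (0, 0), S = (1, 0), L = (0, 1), U = (2, 3); any affine frame gives the same invariant.
1. W is the centroid of triangle MUS ⇒ W = (1, 1)
2. G is the midpoint of LW ⇒ G = (1/2, 1)
3. J is the centroid of triangle WSU ⇒ J = (4/3, 4/3)
4. K is the intersection of line SG and line UJ ⇒ K = (8/9, 2/9)
K = U + t·(J−U) with t = 5/3, so UK:KJ = t:(1−t) = 5/3:-2/3

UK:KJ = -5/2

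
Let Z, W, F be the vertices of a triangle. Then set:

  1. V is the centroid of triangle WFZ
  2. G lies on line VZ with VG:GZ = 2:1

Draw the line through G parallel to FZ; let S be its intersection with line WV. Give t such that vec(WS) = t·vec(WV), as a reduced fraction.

Set Z = (0, 0), W = (1, 0), F = (0, 1); any affine frame gives the same invariant.
1. V is the centroid of triangle WFZ ⇒ V = (1/3, 1/3)
2. G lies on line VZ with VG:GZ = 2:1 ⇒ G = (1/9, 1/9)
through G parallel to FZ: direction (0, -1); meets WV at S = (1/9, 4/9)
S = W + t·(V−W) with t = 4/3

t = 4/3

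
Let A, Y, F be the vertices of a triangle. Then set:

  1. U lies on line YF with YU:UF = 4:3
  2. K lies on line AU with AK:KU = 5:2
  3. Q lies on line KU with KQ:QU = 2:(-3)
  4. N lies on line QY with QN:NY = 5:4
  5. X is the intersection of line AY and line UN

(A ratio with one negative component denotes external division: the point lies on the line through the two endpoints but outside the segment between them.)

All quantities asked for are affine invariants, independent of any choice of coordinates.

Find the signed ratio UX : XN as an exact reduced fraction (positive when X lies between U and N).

UX:XN = -63/4

Assign A = (0, 0), Y = (1, 0), F = (0, 1) — the answer is frame-independent, so this choice is without loss of generality.
1. U lies on line YF with YU:UF = 4:3 ⇒ U = (3/7, 4/7)
2. K lies on line AU with AK:KU = 5:2 ⇒ K = (15/49, 20/49)
3. Q lies on line KU with KQ:QU = 2:(-3) ⇒ Q = (3/49, 4/49)
4. N lies on line QY with QN:NY = 5:4 ⇒ N = (257/441, 16/441)
5. X is the intersection of line AY and line UN ⇒ X = (35/59, 0)
X = U + t·(N−U) with t = 63/59, so UX:XN = t:(1−t) = 63/59:-4/59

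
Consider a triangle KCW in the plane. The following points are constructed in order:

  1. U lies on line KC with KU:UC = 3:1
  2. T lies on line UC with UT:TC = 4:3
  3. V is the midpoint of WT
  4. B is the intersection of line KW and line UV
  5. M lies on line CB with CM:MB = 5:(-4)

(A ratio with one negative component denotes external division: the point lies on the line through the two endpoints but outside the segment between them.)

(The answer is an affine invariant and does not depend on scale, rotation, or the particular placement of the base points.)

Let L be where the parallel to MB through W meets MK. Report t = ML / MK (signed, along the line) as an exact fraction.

t = 4/21

Assign K = (0, 0), C = (1, 0), W = (0, 1) — the answer is frame-independent, so this choice is without loss of generality.
1. U lies on line KC with KU:UC = 3:1 ⇒ U = (3/4, 0)
2. T lies on line UC with UT:TC = 4:3 ⇒ T = (25/28, 0)
3. V is the midpoint of WT ⇒ V = (25/56, 1/2)
4. B is the intersection of line KW and line UV ⇒ B = (0, 21/17)
5. M lies on line CB with CM:MB = 5:(-4) ⇒ M = (-4, 105/17)
through W parallel to MB: direction (4, -84/17); meets MK at L = (-68/21, 5)
L = M + t·(K−M) with t = 4/21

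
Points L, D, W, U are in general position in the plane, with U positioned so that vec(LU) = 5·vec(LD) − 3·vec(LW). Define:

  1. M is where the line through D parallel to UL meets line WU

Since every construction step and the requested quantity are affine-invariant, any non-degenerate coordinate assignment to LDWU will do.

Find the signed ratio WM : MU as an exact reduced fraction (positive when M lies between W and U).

Set L = (0, 0), D = (1, 0), W = (0, 1), U = (5, -3); any affine frame gives the same invariant.
1. M is where the line through D parallel to UL meets line WU ⇒ M = (2, -3/5)
M = W + t·(U−W) with t = 2/5, so WM:MU = t:(1−t) = 2/5:3/5

WM:MU = 2/3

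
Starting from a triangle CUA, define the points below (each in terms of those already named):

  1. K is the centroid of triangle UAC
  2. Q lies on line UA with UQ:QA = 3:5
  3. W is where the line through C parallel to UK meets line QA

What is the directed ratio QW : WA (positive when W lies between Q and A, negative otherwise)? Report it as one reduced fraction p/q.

Set C = (0, 0), U = (1, 0), A = (0, 1); any affine frame gives the same invariant.
1. K is the centroid of triangle UAC ⇒ K = (1/3, 1/3)
2. Q lies on line UA with UQ:QA = 3:5 ⇒ Q = (5/8, 3/8)
3. W is where the line through C parallel to UK meets line QA ⇒ W = (2, -1)
W = Q + t·(A−Q) with t = -11/5, so QW:WA = t:(1−t) = -11/5:16/5

QW:WA = -11/16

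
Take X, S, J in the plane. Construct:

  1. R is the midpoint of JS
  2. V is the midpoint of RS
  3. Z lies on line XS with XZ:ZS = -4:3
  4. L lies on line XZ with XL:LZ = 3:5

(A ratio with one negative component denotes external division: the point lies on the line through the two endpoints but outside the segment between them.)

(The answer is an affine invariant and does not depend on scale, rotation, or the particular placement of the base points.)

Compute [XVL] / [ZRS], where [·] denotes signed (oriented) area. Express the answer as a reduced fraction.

Work in coordinates with X = (0, 0), S = (1, 0), J = (0, 1).
1. R is the midpoint of JS ⇒ R = (1/2, 1/2)
2. V is the midpoint of RS ⇒ V = (3/4, 1/4)
3. Z lies on line XS with XZ:ZS = -4:3 ⇒ Z = (4, 0)
4. L lies on line XZ with XL:LZ = 3:5 ⇒ L = (3/2, 0)
2·[XVL] = -3/8, 2·[ZRS] = 3/2
[XVL]:[ZRS] = -3/8:3/2 = -1/4

[XVL]:[ZRS] = -1/4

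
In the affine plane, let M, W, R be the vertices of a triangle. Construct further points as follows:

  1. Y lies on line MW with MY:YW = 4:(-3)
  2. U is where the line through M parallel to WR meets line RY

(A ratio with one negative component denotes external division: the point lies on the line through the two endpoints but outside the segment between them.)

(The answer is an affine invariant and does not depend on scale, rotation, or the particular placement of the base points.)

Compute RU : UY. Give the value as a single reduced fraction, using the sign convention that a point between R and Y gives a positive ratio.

RU:UY = -1/4

Choose coordinates M = (0, 0), W = (1, 0), R = (0, 1).
1. Y lies on line MW with MY:YW = 4:(-3) ⇒ Y = (4, 0)
2. U is where the line through M parallel to WR meets line RY ⇒ U = (-4/3, 4/3)
U = R + t·(Y−R) with t = -1/3, so RU:UY = t:(1−t) = -1/3:4/3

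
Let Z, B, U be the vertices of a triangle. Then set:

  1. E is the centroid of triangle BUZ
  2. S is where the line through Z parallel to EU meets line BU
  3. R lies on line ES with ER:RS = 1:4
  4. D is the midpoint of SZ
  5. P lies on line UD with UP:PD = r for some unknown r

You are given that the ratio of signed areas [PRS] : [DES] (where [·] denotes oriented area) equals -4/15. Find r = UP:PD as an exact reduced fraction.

r = 1/4

Set Z = (0, 0), B = (1, 0), U = (0, 1); any affine frame gives the same invariant.
1. E is the centroid of triangle BUZ ⇒ E = (1/3, 1/3)
2. S is where the line through Z parallel to EU meets line BU ⇒ S = (-1, 2)
3. R lies on line ES with ER:RS = 1:4 ⇒ R = (1/15, 2/3)
4. D is the midpoint of SZ ⇒ D = (-1/2, 1)
5. With UP:PD = r, write λ = r/(r+1) so P = U + λ·(D−U); P is affine-linear in λ
Every point depending on P is an affine combination of P and λ-independent points, so each such coordinate is linear in λ; the λ² term in each signed area is a multiple of (D−U)×(D−U) = 0, so 2·[PRS] and 2·[DES] are each linear in λ. Evaluating at λ=0 and λ=1:
  2·[PRS] = 2/3·λ − 4/15,   2·[DES] = 1/2
So [PRS]:[DES] = (2/3·λ − 4/15) / (1/2). Setting this equal to -4/15:
  2/3·λ − 4/15 = -4/15·(1/2)  ⇒  λ = 1/5
Then r = λ/(1−λ) = (1/5)/(4/5) = 1/4. Check: with r = 1/4, P = (-1/10, 1) and [PRS]:[DES] = -4/15 as required.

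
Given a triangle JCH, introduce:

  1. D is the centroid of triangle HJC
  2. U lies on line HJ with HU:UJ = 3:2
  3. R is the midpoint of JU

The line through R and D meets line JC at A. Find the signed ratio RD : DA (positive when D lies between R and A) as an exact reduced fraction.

Choose coordinates J = (0, 0), C = (1, 0), H = (0, 1).
1. D is the centroid of triangle HJC ⇒ D = (1/3, 1/3)
2. U lies on line HJ with HU:UJ = 3:2 ⇒ U = (0, 2/5)
3. R is the midpoint of JU ⇒ R = (0, 1/5)
line RD meets JC at A = (-1/2, 0)
D = R + t·(A−R) with t = -2/3, so RD:DA = -2/3:5/3

RD:DA = -2/5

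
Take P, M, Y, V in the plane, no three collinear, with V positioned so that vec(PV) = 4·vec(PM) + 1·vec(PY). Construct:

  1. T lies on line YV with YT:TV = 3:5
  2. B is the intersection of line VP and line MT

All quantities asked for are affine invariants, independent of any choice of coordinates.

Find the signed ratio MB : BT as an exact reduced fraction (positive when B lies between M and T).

Set P = (0, 0), M = (1, 0), Y = (0, 1), V = (4, 1); any affine frame gives the same invariant.
1. T lies on line YV with YT:TV = 3:5 ⇒ T = (3/2, 1)
2. B is the intersection of line VP and line MT ⇒ B = (8/7, 2/7)
B = M + t·(T−M) with t = 2/7, so MB:BT = t:(1−t) = 2/7:5/7

MB:BT = 2/5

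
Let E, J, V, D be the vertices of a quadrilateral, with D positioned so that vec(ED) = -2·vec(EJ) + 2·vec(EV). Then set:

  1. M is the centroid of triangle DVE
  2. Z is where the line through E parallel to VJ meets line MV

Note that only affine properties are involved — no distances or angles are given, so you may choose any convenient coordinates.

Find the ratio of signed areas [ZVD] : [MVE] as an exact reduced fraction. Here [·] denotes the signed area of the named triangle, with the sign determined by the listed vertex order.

[ZVD]:[MVE] = -3/2

Assign E = (0, 0), J = (1, 0), V = (0, 1), D = (-2, 2) — the answer is frame-independent, so this choice is without loss of generality.
1. M is the centroid of triangle DVE ⇒ M = (-2/3, 1)
2. Z is where the line through E parallel to VJ meets line MV ⇒ Z = (-1, 1)
2·[ZVD] = 1, 2·[MVE] = -2/3
[ZVD]:[MVE] = 1:-2/3 = -3/2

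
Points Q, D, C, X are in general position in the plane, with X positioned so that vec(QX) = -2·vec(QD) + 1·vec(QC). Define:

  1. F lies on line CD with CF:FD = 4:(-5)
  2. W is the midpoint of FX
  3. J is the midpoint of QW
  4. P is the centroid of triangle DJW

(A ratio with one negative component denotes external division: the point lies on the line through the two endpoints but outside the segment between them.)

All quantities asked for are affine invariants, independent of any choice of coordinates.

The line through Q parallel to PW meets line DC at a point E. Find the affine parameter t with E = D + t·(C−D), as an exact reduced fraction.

t = -9/2

Assign Q = (0, 0), D = (1, 0), C = (0, 1), X = (-2, 1) — the answer is frame-independent, so this choice is without loss of generality.
1. F lies on line CD with CF:FD = 4:(-5) ⇒ F = (-4, 5)
2. W is the midpoint of FX ⇒ W = (-3, 3)
3. J is the midpoint of QW ⇒ J = (-3/2, 3/2)
4. P is the centroid of triangle DJW ⇒ P = (-7/6, 3/2)
through Q parallel to PW: direction (-11/6, 3/2); meets DC at E = (11/2, -9/2)
E = D + t·(C−D) with t = -9/2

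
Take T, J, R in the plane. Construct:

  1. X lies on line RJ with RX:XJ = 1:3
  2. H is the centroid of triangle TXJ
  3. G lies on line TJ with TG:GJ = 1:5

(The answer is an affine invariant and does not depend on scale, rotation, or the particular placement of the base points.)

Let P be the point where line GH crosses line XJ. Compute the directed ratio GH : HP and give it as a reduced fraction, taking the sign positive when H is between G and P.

Set T = (0, 0), J = (1, 0), R = (0, 1); any affine frame gives the same invariant.
1. X lies on line RJ with RX:XJ = 1:3 ⇒ X = (1/4, 3/4)
2. H is the centroid of triangle TXJ ⇒ H = (5/12, 1/4)
3. G lies on line TJ with TG:GJ = 1:5 ⇒ G = (1/6, 0)
line GH meets XJ at P = (7/12, 5/12)
H = G + t·(P−G) with t = 3/5, so GH:HP = 3/5:2/5

GH:HP = 3/2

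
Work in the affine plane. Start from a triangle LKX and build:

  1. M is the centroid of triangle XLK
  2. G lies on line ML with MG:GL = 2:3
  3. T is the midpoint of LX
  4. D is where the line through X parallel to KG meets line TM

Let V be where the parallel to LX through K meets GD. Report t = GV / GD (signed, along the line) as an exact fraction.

t = -4/11

Work in coordinates with L = (0, 0), K = (1, 0), X = (0, 1).
1. M is the centroid of triangle XLK ⇒ M = (1/3, 1/3)
2. G lies on line ML with MG:GL = 2:3 ⇒ G = (1/5, 1/5)
3. T is the midpoint of LX ⇒ T = (0, 1/2)
4. D is where the line through X parallel to KG meets line TM ⇒ D = (-2, 3/2)
through K parallel to LX: direction (0, 1); meets GD at V = (1, -3/11)
V = G + t·(D−G) with t = -4/11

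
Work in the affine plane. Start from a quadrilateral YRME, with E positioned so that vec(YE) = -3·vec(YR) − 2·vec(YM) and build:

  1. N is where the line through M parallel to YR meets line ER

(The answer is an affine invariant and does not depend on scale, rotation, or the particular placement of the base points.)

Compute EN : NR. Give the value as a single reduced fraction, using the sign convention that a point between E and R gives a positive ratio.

EN:NR = -3

Work in coordinates with Y = (0, 0), R = (1, 0), M = (0, 1), E = (-3, -2).
1. N is where the line through M parallel to YR meets line ER ⇒ N = (3, 1)
N = E + t·(R−E) with t = 3/2, so EN:NR = t:(1−t) = 3/2:-1/2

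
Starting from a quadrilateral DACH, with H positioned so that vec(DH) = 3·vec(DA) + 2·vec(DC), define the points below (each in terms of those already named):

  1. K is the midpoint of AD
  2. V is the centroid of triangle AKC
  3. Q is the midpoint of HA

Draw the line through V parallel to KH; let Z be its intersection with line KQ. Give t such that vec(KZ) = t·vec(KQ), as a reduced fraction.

Assign D = (0, 0), A = (1, 0), C = (0, 1), H = (3, 2) — the answer is frame-independent, so this choice is without loss of generality.
1. K is the midpoint of AD ⇒ K = (1/2, 0)
2. V is the centroid of triangle AKC ⇒ V = (1/2, 1/3)
3. Q is the midpoint of HA ⇒ Q = (2, 1)
through V parallel to KH: direction (5/2, 2); meets KQ at Z = (-2, -5/3)
Z = K + t·(Q−K) with t = -5/3

t = -5/3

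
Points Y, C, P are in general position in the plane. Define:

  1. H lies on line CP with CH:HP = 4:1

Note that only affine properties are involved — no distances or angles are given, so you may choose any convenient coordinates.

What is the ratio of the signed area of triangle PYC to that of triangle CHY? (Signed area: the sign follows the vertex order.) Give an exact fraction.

[PYC]:[CHY] = 5/4

Set Y = (0, 0), C = (1, 0), P = (0, 1); any affine frame gives the same invariant.
1. H lies on line CP with CH:HP = 4:1 ⇒ H = (1/5, 4/5)
2·[PYC] = 1, 2·[CHY] = 4/5
[PYC]:[CHY] = 1:4/5 = 5/4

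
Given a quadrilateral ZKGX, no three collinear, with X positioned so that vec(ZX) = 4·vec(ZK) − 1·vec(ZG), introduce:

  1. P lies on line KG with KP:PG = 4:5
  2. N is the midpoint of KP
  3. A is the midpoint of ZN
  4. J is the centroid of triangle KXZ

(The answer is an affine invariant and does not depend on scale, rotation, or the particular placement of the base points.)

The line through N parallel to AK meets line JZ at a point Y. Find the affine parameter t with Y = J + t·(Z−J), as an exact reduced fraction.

Choose coordinates Z = (0, 0), K = (1, 0), G = (0, 1), X = (4, -1).
1. P lies on line KG with KP:PG = 4:5 ⇒ P = (5/9, 4/9)
2. N is the midpoint of KP ⇒ N = (7/9, 2/9)
3. A is the midpoint of ZN ⇒ A = (7/18, 1/9)
4. J is the centroid of triangle KXZ ⇒ J = (5/3, -1/3)
through N parallel to AK: direction (11/18, -1/9); meets JZ at Y = (-20, 4)
Y = J + t·(Z−J) with t = 13

t = 13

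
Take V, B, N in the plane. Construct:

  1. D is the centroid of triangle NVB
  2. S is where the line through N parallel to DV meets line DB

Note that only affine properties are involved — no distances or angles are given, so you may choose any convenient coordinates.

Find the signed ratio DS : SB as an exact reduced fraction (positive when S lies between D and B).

DS:SB = -1/2

Work in coordinates with V = (0, 0), B = (1, 0), N = (0, 1).
1. D is the centroid of triangle NVB ⇒ D = (1/3, 1/3)
2. S is where the line through N parallel to DV meets line DB ⇒ S = (-1/3, 2/3)
S = D + t·(B−D) with t = -1, so DS:SB = t:(1−t) = -1:2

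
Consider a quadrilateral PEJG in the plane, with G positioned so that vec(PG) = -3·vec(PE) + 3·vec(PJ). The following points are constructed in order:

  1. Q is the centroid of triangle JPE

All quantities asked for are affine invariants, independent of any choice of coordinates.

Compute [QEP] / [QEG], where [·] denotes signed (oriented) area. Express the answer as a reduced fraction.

Assign P = (0, 0), E = (1, 0), J = (0, 1), G = (-3, 3) — the answer is frame-independent, so this choice is without loss of generality.
1. Q is the centroid of triangle JPE ⇒ Q = (1/3, 1/3)
2·[QEP] = -1/3, 2·[QEG] = 2/3
[QEP]:[QEG] = -1/3:2/3 = -1/2

[QEP]:[QEG] = -1/2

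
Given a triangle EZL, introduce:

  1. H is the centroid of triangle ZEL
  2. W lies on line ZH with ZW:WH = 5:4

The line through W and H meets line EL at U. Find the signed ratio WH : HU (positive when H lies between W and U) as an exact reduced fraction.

WH:HU = 8/9

Work in coordinates with E = (0, 0), Z = (1, 0), L = (0, 1).
1. H is the centroid of triangle ZEL ⇒ H = (1/3, 1/3)
2. W lies on line ZH with ZW:WH = 5:4 ⇒ W = (17/27, 5/27)
line WH meets EL at U = (0, 1/2)
H = W + t·(U−W) with t = 8/17, so WH:HU = 8/17:9/17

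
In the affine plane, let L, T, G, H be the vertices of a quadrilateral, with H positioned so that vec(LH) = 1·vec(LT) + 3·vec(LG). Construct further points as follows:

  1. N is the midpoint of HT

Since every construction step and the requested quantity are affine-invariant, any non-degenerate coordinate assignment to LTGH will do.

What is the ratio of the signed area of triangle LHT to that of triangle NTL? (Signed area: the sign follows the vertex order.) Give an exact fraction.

[LHT]:[NTL] = 2

Assign L = (0, 0), T = (1, 0), G = (0, 1), H = (1, 3) — the answer is frame-independent, so this choice is without loss of generality.
1. N is the midpoint of HT ⇒ N = (1, 3/2)
2·[LHT] = -3, 2·[NTL] = -3/2
[LHT]:[NTL] = -3:-3/2 = 2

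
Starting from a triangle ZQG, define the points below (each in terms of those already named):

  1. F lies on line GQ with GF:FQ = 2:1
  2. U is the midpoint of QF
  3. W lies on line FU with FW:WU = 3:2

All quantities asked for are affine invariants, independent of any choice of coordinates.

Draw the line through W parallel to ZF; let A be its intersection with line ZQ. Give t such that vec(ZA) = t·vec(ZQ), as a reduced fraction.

Work in coordinates with Z = (0, 0), Q = (1, 0), G = (0, 1).
1. F lies on line GQ with GF:FQ = 2:1 ⇒ F = (2/3, 1/3)
2. U is the midpoint of QF ⇒ U = (5/6, 1/6)
3. W lies on line FU with FW:WU = 3:2 ⇒ W = (23/30, 7/30)
through W parallel to ZF: direction (2/3, 1/3); meets ZQ at A = (3/10, 0)
A = Z + t·(Q−Z) with t = 3/10

t = 3/10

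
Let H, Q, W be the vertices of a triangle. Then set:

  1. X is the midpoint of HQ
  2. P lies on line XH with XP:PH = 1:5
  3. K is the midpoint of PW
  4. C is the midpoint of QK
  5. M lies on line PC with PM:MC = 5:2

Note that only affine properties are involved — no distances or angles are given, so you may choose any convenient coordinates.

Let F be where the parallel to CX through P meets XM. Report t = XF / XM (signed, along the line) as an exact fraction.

t = 7/2

Set H = (0, 0), Q = (1, 0), W = (0, 1); any affine frame gives the same invariant.
1. X is the midpoint of HQ ⇒ X = (1/2, 0)
2. P lies on line XH with XP:PH = 1:5 ⇒ P = (5/12, 0)
3. K is the midpoint of PW ⇒ K = (5/24, 1/2)
4. C is the midpoint of QK ⇒ C = (29/48, 1/4)
5. M lies on line PC with PM:MC = 5:2 ⇒ M = (185/336, 5/28)
through P parallel to CX: direction (-5/48, -1/4); meets XM at F = (65/96, 5/8)
F = X + t·(M−X) with t = 7/2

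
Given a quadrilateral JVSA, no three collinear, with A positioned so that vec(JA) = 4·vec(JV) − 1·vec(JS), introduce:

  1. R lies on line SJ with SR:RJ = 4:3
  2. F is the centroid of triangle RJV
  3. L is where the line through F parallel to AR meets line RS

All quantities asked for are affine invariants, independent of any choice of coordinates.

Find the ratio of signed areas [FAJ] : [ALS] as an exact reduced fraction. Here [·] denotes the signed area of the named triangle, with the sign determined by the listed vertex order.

Assign J = (0, 0), V = (1, 0), S = (0, 1), A = (4, -1) — the answer is frame-independent, so this choice is without loss of generality.
1. R lies on line SJ with SR:RJ = 4:3 ⇒ R = (0, 3/7)
2. F is the centroid of triangle RJV ⇒ F = (1/3, 1/7)
3. L is where the line through F parallel to AR meets line RS ⇒ L = (0, 11/42)
2·[FAJ] = -19/21, 2·[ALS] = -62/21
[FAJ]:[ALS] = -19/21:-62/21 = 19/62

[FAJ]:[ALS] = 19/62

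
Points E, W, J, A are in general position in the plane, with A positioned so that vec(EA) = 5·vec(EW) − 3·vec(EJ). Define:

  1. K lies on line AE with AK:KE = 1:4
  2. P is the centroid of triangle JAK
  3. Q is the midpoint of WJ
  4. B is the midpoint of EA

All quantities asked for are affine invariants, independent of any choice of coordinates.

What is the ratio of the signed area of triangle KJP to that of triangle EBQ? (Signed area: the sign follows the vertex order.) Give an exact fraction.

[KJP]:[EBQ] = -1/6

Choose coordinates E = (0, 0), W = (1, 0), J = (0, 1), A = (5, -3).
1. K lies on line AE with AK:KE = 1:4 ⇒ K = (4, -12/5)
2. P is the centroid of triangle JAK ⇒ P = (3, -22/15)
3. Q is the midpoint of WJ ⇒ Q = (1/2, 1/2)
4. B is the midpoint of EA ⇒ B = (5/2, -3/2)
2·[KJP] = -1/3, 2·[EBQ] = 2
[KJP]:[EBQ] = -1/3:2 = -1/6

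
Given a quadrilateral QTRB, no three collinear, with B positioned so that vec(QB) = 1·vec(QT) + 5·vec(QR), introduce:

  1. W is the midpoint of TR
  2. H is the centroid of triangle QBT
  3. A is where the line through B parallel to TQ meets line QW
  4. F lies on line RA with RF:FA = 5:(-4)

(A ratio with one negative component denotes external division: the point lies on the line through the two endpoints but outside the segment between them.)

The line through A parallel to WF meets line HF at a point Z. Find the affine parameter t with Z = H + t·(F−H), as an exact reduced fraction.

t = 43/151

Choose coordinates Q = (0, 0), T = (1, 0), R = (0, 1), B = (1, 5).
1. W is the midpoint of TR ⇒ W = (1/2, 1/2)
2. H is the centroid of triangle QBT ⇒ H = (2/3, 5/3)
3. A is where the line through B parallel to TQ meets line QW ⇒ A = (5, 5)
4. F lies on line RA with RF:FA = 5:(-4) ⇒ F = (25, 21)
through A parallel to WF: direction (49/2, 41/2); meets HF at Z = (1147/151, 1083/151)
Z = H + t·(F−H) with t = 43/151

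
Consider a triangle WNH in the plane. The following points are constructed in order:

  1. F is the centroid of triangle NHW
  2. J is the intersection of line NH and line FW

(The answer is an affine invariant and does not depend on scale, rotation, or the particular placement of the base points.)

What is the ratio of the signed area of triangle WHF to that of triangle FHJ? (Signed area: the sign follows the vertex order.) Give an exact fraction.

Set W = (0, 0), N = (1, 0), H = (0, 1); any affine frame gives the same invariant.
1. F is the centroid of triangle NHW ⇒ F = (1/3, 1/3)
2. J is the intersection of line NH and line FW ⇒ J = (1/2, 1/2)
2·[WHF] = -1/3, 2·[FHJ] = -1/6
[WHF]:[FHJ] = -1/3:-1/6 = 2

[WHF]:[FHJ] = 2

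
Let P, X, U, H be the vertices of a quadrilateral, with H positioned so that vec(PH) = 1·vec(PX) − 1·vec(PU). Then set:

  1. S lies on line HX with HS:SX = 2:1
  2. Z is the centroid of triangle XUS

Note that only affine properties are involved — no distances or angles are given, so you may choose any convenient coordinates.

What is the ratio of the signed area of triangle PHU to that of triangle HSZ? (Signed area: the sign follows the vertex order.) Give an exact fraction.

[PHU]:[HSZ] = 9/2

Work in coordinates with P = (0, 0), X = (1, 0), U = (0, 1), H = (1, -1).
1. S lies on line HX with HS:SX = 2:1 ⇒ S = (1, -1/3)
2. Z is the centroid of triangle XUS ⇒ Z = (2/3, 2/9)
2·[PHU] = 1, 2·[HSZ] = 2/9
[PHU]:[HSZ] = 1:2/9 = 9/2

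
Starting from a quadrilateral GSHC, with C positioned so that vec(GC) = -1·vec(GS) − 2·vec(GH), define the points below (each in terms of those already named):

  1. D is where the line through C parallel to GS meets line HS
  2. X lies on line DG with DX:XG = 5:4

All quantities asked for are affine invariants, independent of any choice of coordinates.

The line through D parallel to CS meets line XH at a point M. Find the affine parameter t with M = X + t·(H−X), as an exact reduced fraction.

Choose coordinates G = (0, 0), S = (1, 0), H = (0, 1), C = (-1, -2).
1. D is where the line through C parallel to GS meets line HS ⇒ D = (3, -2)
2. X lies on line DG with DX:XG = 5:4 ⇒ X = (4/3, -8/9)
through D parallel to CS: direction (2, 2); meets XH at M = (72/29, -73/29)
M = X + t·(H−X) with t = -25/29

t = -25/29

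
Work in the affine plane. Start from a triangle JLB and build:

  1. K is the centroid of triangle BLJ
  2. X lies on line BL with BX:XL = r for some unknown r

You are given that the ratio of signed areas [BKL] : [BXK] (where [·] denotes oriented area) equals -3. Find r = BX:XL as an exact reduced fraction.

r = 1/2

Work in coordinates with J = (0, 0), L = (1, 0), B = (0, 1).
1. K is the centroid of triangle BLJ ⇒ K = (1/3, 1/3)
2. With BX:XL = r, write λ = r/(r+1) so X = B + λ·(L−B); X is affine-linear in λ
Every point depending on X is an affine combination of X and λ-independent points, so each such coordinate is linear in λ; the λ² term in each signed area is a multiple of (L−B)×(L−B) = 0, so 2·[BKL] and 2·[BXK] are each linear in λ. Evaluating at λ=0 and λ=1:
  2·[BKL] = 1/3,   2·[BXK] = -1/3·λ
So [BKL]:[BXK] = (1/3) / (-1/3·λ). Setting this equal to -3:
  1/3 = -3·(-1/3·λ)  ⇒  λ = 1/3
Then r = λ/(1−λ) = (1/3)/(2/3) = 1/2. Check: with r = 1/2, X = (1/3, 2/3) and [BKL]:[BXK] = -3 as required.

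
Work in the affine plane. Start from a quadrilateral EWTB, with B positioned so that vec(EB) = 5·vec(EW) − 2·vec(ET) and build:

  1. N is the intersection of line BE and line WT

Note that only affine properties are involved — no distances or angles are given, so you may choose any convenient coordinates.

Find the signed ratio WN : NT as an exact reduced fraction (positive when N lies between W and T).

Set E = (0, 0), W = (1, 0), T = (0, 1), B = (5, -2); any affine frame gives the same invariant.
1. N is the intersection of line BE and line WT ⇒ N = (5/3, -2/3)
N = W + t·(T−W) with t = -2/3, so WN:NT = t:(1−t) = -2/3:5/3

WN:NT = -2/5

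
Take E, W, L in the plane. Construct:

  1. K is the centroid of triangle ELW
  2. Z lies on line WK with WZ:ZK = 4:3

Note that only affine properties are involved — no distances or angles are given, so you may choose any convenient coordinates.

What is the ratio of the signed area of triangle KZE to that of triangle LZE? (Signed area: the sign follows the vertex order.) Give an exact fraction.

[KZE]:[LZE] = 3/13

Choose coordinates E = (0, 0), W = (1, 0), L = (0, 1).
1. K is the centroid of triangle ELW ⇒ K = (1/3, 1/3)
2. Z lies on line WK with WZ:ZK = 4:3 ⇒ Z = (13/21, 4/21)
2·[KZE] = -1/7, 2·[LZE] = -13/21
[KZE]:[LZE] = -1/7:-13/21 = 3/13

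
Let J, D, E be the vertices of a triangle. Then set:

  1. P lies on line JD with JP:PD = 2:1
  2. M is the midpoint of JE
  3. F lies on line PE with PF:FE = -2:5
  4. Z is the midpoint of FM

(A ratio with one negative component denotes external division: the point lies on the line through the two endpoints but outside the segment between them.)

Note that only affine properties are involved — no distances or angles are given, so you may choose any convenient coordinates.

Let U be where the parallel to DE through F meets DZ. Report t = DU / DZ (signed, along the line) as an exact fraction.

t = 20/19

Set J = (0, 0), D = (1, 0), E = (0, 1); any affine frame gives the same invariant.
1. P lies on line JD with JP:PD = 2:1 ⇒ P = (2/3, 0)
2. M is the midpoint of JE ⇒ M = (0, 1/2)
3. F lies on line PE with PF:FE = -2:5 ⇒ F = (10/9, -2/3)
4. Z is the midpoint of FM ⇒ Z = (5/9, -1/12)
through F parallel to DE: direction (-1, 1); meets DZ at U = (91/171, -5/57)
U = D + t·(Z−D) with t = 20/19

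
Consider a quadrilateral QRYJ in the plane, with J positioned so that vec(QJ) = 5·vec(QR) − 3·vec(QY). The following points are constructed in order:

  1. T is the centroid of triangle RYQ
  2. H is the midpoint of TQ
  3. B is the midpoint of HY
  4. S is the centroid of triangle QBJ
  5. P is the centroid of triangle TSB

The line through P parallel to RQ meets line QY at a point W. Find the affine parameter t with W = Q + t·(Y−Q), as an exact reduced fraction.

Work in coordinates with Q = (0, 0), R = (1, 0), Y = (0, 1), J = (5, -3).
1. T is the centroid of triangle RYQ ⇒ T = (1/3, 1/3)
2. H is the midpoint of TQ ⇒ H = (1/6, 1/6)
3. B is the midpoint of HY ⇒ B = (1/12, 7/12)
4. S is the centroid of triangle QBJ ⇒ S = (61/36, -29/36)
5. P is the centroid of triangle TSB ⇒ P = (19/27, 1/27)
through P parallel to RQ: direction (-1, 0); meets QY at W = (0, 1/27)
W = Q + t·(Y−Q) with t = 1/27

t = 1/27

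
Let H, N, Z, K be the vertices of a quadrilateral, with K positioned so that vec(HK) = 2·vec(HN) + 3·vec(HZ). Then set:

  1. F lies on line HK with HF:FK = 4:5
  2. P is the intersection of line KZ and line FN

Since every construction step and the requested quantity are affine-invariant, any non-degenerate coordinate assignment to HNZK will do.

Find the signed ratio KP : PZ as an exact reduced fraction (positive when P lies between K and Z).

KP:PZ = 15/11

Choose coordinates H = (0, 0), N = (1, 0), Z = (0, 1), K = (2, 3).
1. F lies on line HK with HF:FK = 4:5 ⇒ F = (8/9, 4/3)
2. P is the intersection of line KZ and line FN ⇒ P = (11/13, 24/13)
P = K + t·(Z−K) with t = 15/26, so KP:PZ = t:(1−t) = 15/26:11/26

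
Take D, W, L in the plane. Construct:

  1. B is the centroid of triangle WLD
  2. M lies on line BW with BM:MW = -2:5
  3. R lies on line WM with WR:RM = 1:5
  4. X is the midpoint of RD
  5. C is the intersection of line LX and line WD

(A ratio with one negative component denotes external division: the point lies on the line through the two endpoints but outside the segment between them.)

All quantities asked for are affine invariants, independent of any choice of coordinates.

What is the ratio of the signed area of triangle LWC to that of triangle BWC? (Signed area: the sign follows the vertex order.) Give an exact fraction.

[LWC]:[BWC] = 3

Set D = (0, 0), W = (1, 0), L = (0, 1); any affine frame gives the same invariant.
1. B is the centroid of triangle WLD ⇒ B = (1/3, 1/3)
2. M lies on line BW with BM:MW = -2:5 ⇒ M = (-1/9, 5/9)
3. R lies on line WM with WR:RM = 1:5 ⇒ R = (22/27, 5/54)
4. X is the midpoint of RD ⇒ X = (11/27, 5/108)
5. C is the intersection of line LX and line WD ⇒ C = (44/103, 0)
2·[LWC] = -59/103, 2·[BWC] = -59/309
[LWC]:[BWC] = -59/103:-59/309 = 3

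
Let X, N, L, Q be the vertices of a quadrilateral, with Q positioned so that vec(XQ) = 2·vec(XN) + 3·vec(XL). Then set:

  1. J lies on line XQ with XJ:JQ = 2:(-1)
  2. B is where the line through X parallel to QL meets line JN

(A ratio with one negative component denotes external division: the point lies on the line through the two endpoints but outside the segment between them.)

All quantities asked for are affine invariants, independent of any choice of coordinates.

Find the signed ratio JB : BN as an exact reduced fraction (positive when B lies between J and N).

JB:BN = 2

Choose coordinates X = (0, 0), N = (1, 0), L = (0, 1), Q = (2, 3).
1. J lies on line XQ with XJ:JQ = 2:(-1) ⇒ J = (4, 6)
2. B is where the line through X parallel to QL meets line JN ⇒ B = (2, 2)
B = J + t·(N−J) with t = 2/3, so JB:BN = t:(1−t) = 2/3:1/3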